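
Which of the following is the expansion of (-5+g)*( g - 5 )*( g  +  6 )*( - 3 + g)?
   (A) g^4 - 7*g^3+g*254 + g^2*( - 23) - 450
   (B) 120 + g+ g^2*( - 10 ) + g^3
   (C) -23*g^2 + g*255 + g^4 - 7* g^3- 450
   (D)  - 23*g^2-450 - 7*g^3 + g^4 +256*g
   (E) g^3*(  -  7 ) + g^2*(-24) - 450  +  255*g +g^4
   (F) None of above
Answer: C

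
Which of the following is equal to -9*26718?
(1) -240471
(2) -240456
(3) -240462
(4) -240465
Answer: 3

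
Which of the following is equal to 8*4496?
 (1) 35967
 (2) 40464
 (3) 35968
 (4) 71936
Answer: 3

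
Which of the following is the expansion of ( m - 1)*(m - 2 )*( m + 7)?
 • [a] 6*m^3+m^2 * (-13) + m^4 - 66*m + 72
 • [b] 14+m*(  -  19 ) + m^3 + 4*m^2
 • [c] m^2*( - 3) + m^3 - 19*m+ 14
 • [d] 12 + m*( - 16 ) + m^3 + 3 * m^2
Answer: b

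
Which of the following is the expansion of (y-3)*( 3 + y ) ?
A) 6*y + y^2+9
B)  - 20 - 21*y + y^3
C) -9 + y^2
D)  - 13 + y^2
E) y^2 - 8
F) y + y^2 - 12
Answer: C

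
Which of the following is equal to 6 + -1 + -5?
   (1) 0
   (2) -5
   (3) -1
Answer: 1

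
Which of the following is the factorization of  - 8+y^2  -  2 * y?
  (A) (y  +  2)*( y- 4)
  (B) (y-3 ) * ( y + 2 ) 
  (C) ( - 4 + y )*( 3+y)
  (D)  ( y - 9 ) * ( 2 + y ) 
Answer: A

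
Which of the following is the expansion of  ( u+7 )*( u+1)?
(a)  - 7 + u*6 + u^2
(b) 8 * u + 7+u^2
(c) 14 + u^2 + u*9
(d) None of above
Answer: b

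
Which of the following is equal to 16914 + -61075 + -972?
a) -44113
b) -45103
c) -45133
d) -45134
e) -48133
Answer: c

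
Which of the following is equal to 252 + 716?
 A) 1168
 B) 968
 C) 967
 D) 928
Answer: B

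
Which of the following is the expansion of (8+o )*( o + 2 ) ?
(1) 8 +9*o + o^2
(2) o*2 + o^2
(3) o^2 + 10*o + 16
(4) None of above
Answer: 3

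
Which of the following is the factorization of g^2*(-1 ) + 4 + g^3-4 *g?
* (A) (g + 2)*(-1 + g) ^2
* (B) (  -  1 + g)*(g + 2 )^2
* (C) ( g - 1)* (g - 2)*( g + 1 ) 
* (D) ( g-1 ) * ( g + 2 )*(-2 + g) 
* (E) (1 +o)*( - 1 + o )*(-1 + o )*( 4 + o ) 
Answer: D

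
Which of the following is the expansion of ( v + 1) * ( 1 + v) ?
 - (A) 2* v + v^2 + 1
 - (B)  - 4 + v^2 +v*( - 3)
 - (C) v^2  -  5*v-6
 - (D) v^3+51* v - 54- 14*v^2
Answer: A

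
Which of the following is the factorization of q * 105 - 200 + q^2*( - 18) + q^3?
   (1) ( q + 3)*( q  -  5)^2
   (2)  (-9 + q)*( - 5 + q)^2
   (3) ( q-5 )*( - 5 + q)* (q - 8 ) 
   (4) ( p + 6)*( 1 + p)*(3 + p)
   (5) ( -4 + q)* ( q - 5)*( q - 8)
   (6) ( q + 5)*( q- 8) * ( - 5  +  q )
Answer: 3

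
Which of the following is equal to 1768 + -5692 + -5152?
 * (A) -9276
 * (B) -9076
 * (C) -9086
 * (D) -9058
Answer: B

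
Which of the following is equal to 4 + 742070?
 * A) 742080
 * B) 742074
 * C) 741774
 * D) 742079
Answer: B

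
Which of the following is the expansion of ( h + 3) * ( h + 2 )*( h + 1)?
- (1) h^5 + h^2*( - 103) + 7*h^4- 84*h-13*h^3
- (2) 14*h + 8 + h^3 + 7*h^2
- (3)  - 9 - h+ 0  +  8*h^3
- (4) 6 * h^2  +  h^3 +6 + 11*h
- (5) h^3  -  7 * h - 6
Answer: 4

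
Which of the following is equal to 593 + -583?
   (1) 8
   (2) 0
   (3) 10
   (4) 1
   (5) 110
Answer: 3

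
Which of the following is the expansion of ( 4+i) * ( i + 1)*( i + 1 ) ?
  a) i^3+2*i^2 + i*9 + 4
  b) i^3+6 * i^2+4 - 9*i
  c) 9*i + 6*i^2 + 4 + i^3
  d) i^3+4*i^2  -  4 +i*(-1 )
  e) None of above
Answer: c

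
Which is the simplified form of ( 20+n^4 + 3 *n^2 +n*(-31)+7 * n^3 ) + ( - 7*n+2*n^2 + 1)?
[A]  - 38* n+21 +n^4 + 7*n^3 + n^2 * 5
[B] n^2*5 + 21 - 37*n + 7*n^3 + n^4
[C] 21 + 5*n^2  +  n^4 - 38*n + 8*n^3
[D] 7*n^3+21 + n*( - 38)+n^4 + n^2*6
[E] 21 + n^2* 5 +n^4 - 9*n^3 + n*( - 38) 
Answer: A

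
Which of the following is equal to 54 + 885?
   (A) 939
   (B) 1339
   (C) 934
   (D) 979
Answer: A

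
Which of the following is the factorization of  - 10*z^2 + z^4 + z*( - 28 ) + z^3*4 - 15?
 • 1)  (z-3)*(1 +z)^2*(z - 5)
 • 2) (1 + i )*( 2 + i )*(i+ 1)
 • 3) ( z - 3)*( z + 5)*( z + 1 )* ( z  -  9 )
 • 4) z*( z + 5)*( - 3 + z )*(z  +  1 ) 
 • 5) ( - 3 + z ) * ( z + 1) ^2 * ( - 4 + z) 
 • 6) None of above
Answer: 6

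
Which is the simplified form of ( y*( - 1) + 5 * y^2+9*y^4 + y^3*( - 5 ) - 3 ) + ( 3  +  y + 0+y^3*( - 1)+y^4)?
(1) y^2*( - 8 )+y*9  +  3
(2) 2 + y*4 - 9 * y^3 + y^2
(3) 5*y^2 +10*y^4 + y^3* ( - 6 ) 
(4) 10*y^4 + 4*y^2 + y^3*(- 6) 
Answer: 3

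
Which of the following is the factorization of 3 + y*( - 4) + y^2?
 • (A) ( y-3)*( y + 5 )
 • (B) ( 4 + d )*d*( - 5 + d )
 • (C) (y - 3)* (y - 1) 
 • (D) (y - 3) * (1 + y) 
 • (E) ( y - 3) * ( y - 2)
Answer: C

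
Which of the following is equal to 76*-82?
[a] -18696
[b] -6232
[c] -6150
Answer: b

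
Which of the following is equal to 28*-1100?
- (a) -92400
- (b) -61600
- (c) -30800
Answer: c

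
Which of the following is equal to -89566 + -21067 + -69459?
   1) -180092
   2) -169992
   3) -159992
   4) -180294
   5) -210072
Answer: 1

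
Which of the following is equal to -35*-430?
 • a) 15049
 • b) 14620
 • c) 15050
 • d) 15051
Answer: c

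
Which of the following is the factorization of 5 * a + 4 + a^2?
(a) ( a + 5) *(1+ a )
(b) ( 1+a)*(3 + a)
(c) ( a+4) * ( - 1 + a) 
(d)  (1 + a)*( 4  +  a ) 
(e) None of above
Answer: d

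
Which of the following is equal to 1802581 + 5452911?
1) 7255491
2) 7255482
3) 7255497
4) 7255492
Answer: 4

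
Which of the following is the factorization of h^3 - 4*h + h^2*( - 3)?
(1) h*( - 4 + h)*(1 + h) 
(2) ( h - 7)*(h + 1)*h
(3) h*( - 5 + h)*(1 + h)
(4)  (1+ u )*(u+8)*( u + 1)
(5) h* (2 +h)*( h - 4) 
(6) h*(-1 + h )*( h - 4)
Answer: 1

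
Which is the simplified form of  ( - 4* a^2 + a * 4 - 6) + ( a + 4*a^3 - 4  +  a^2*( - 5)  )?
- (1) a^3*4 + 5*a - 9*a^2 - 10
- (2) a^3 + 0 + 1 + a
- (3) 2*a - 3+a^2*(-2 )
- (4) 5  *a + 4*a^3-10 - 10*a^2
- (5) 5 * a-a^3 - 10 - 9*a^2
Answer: 1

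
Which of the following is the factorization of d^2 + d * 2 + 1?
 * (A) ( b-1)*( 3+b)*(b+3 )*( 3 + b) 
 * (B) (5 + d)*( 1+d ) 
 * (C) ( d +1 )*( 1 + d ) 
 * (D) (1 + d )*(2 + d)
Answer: C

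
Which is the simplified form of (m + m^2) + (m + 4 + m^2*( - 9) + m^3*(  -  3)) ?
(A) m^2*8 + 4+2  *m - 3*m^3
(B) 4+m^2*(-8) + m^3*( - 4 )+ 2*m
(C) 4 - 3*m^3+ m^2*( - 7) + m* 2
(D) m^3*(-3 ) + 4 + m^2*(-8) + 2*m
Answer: D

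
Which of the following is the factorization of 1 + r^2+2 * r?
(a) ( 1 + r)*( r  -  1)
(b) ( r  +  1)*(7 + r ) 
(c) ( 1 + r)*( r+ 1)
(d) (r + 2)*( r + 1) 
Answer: c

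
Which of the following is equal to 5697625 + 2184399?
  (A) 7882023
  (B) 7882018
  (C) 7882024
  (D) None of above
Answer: C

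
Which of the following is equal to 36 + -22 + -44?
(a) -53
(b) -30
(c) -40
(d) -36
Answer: b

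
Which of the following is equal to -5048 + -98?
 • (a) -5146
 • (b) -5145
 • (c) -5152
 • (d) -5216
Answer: a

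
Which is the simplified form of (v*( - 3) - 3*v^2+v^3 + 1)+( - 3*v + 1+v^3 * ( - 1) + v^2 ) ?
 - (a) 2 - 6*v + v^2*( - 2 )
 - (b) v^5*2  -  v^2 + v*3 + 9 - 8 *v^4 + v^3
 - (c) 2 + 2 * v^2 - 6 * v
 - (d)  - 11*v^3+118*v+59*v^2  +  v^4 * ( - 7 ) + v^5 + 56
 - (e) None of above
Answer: a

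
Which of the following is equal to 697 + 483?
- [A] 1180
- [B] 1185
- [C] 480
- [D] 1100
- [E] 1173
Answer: A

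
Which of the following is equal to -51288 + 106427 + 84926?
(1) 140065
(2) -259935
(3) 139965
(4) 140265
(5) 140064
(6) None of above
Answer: 1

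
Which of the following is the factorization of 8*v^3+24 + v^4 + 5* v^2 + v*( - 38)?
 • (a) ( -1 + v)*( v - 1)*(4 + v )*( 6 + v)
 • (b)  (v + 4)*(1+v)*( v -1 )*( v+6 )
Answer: a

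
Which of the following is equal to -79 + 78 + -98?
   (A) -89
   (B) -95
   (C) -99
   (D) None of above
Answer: C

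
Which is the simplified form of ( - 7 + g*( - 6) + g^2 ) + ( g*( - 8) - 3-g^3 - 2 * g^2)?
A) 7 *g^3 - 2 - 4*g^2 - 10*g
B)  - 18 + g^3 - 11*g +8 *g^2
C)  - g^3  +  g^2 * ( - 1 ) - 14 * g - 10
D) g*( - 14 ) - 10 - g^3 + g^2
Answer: C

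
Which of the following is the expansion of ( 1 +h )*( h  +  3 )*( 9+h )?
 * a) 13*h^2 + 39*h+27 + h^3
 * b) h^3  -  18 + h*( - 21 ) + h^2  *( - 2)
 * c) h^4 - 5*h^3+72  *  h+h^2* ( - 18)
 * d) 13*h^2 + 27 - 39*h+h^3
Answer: a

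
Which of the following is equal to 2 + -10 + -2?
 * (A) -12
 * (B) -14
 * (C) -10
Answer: C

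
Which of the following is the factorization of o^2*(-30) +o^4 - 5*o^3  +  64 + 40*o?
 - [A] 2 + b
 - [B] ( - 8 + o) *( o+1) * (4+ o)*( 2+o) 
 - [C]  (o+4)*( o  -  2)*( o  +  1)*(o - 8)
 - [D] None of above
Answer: C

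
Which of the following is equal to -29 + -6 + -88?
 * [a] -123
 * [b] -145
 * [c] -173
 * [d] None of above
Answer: a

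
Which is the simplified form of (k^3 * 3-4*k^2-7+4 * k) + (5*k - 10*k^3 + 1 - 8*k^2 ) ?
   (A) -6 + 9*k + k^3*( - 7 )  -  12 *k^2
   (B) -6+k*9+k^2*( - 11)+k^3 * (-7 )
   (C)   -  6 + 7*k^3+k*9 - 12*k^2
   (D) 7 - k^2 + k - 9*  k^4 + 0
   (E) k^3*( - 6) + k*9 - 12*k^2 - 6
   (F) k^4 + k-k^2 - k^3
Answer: A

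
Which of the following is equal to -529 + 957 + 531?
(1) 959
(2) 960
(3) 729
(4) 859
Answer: 1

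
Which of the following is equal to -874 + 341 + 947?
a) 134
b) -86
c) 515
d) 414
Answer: d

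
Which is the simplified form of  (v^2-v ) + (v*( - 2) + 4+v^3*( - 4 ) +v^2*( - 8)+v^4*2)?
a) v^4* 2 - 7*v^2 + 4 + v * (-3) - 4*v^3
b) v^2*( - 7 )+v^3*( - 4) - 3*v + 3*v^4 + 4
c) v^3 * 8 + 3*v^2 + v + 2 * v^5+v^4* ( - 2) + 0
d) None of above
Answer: a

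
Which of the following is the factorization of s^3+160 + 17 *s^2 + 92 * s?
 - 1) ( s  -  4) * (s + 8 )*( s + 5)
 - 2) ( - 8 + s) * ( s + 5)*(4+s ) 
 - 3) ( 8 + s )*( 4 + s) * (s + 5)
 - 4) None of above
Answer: 3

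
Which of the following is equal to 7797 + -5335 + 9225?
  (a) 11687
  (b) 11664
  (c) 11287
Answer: a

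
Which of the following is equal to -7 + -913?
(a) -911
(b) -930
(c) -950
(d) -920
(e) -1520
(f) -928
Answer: d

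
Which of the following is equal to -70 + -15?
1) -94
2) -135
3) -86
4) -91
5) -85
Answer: 5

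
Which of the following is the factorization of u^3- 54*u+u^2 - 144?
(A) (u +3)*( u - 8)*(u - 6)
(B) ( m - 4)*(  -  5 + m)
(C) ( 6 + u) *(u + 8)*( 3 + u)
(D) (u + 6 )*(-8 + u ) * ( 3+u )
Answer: D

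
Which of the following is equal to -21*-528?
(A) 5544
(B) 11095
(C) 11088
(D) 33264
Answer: C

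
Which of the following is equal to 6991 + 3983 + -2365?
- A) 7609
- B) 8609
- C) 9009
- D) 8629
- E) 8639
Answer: B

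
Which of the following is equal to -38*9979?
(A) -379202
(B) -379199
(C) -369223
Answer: A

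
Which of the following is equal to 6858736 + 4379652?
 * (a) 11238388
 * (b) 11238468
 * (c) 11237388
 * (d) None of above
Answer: a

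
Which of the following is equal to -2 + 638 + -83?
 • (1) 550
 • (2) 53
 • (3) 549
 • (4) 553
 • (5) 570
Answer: 4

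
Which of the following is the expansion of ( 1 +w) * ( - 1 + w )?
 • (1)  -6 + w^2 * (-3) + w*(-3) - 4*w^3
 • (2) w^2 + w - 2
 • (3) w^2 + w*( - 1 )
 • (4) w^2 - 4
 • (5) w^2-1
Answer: 5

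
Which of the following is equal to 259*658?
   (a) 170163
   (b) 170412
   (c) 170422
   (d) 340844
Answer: c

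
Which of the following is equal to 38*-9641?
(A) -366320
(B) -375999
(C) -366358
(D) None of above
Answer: C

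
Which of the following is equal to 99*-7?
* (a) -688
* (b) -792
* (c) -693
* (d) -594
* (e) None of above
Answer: c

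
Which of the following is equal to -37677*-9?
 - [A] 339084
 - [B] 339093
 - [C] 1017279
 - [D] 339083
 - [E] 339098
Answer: B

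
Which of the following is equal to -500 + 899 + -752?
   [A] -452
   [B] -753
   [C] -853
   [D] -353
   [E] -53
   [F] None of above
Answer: D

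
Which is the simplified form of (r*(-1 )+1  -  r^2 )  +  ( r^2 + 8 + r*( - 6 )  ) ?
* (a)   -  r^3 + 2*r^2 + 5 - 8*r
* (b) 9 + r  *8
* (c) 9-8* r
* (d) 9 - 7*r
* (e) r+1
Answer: d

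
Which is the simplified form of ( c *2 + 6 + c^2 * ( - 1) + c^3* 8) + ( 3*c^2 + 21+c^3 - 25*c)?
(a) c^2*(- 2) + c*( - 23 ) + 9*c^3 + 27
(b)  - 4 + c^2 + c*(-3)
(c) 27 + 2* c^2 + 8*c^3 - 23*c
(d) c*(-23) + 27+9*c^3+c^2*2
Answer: d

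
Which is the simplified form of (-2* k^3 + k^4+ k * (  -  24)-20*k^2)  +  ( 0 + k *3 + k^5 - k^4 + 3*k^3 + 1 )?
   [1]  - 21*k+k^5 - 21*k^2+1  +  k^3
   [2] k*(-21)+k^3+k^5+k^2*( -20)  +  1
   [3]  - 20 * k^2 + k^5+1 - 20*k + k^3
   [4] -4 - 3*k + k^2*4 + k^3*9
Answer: 2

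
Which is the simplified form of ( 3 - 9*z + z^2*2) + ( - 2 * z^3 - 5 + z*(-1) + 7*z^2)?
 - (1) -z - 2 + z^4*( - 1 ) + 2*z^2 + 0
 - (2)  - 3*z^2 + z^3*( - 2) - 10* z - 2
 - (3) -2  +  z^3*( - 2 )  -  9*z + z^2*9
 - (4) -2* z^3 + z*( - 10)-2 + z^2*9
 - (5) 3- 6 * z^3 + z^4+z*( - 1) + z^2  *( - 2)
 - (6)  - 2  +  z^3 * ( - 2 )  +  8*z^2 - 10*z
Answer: 4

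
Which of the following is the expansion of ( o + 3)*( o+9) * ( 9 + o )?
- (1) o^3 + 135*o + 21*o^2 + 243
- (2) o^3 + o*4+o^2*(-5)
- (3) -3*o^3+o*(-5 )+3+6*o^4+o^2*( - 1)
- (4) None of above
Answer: 1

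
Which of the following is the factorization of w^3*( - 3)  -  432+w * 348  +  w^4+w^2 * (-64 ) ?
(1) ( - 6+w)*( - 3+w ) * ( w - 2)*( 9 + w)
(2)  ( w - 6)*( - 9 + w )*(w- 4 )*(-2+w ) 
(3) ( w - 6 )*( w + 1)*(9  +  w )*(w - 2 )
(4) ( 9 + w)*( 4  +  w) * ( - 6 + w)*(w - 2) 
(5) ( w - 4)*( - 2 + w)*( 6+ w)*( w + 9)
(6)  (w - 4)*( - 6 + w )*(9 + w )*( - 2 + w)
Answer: 6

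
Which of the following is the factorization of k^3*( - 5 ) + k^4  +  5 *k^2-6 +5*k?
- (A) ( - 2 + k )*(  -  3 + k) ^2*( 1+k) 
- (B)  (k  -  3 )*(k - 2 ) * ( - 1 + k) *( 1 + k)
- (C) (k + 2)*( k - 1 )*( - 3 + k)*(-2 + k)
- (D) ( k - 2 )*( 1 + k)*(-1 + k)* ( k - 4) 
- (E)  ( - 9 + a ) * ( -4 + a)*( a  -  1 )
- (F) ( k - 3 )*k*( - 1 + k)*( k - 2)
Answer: B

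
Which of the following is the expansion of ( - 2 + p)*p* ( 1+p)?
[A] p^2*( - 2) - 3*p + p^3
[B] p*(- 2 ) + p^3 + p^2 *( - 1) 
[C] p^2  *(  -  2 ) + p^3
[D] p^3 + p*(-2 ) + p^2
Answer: B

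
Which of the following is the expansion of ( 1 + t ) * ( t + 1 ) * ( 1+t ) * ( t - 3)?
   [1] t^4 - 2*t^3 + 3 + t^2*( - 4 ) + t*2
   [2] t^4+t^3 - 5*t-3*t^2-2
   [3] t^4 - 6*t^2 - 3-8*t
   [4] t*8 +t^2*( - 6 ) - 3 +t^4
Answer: 3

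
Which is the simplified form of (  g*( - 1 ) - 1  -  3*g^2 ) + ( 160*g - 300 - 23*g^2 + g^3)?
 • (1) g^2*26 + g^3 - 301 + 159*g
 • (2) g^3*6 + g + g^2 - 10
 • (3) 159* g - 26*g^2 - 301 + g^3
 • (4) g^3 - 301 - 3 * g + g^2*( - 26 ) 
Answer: 3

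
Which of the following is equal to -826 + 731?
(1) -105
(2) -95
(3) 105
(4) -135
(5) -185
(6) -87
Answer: 2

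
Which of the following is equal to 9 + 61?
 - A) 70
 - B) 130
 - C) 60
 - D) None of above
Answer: A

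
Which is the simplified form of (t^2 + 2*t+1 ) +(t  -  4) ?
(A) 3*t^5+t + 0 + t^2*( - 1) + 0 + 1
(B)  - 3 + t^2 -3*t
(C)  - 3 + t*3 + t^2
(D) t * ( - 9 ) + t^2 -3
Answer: C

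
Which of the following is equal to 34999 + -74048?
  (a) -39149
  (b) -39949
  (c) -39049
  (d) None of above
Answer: c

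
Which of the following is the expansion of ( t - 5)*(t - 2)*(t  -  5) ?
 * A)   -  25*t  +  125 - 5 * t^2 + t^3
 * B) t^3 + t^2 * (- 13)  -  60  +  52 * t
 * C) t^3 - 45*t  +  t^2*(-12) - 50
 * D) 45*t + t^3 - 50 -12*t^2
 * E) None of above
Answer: D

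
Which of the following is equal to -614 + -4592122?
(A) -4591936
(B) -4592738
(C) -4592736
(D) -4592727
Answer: C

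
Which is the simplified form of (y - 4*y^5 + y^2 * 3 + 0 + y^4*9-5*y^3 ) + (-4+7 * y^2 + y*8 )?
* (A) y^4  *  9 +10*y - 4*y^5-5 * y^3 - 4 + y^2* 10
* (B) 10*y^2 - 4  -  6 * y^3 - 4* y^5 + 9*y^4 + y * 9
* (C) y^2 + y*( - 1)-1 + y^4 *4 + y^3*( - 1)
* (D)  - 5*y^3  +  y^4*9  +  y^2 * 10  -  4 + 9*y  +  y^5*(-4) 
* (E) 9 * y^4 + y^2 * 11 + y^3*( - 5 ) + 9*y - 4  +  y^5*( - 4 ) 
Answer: D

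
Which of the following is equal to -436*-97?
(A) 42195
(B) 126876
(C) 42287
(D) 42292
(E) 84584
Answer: D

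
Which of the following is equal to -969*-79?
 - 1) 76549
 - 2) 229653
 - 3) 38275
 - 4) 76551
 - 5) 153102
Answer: 4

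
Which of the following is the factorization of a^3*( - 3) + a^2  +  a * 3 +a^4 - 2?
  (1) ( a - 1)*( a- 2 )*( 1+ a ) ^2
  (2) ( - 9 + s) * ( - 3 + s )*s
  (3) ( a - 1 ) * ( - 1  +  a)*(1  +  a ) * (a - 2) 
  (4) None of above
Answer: 3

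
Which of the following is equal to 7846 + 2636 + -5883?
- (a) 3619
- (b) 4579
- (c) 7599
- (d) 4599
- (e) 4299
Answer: d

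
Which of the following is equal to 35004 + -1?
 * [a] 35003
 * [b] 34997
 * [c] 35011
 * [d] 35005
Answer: a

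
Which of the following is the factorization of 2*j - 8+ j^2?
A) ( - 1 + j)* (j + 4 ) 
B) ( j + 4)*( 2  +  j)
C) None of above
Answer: C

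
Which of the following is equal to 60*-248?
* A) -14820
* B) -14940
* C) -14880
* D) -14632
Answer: C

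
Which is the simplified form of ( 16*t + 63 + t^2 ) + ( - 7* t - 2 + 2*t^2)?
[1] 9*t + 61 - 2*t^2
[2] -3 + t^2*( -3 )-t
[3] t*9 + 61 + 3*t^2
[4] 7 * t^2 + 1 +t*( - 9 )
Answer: 3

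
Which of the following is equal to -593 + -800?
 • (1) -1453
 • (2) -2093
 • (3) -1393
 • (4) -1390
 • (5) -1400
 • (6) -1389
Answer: 3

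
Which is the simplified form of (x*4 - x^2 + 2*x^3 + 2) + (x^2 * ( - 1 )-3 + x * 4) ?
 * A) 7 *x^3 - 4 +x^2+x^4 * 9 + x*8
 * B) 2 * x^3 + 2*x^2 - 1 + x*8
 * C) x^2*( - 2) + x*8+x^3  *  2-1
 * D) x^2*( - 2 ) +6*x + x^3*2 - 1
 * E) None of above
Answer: C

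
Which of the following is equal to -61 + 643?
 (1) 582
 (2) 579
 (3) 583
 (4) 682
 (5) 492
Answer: 1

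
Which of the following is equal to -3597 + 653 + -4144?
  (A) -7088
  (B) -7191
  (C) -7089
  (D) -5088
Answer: A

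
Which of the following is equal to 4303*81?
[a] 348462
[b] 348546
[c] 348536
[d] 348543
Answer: d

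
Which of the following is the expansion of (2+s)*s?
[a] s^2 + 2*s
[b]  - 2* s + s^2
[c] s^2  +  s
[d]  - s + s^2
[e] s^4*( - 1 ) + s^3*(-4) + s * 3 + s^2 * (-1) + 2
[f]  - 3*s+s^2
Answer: a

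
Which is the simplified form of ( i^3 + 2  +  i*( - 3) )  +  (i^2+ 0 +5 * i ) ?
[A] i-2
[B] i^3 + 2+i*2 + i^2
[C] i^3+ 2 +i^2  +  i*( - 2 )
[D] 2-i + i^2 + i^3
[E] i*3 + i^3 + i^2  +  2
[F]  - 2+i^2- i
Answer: B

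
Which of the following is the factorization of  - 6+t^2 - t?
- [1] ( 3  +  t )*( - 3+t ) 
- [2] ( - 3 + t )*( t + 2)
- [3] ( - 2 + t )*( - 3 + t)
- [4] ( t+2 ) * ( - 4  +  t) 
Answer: 2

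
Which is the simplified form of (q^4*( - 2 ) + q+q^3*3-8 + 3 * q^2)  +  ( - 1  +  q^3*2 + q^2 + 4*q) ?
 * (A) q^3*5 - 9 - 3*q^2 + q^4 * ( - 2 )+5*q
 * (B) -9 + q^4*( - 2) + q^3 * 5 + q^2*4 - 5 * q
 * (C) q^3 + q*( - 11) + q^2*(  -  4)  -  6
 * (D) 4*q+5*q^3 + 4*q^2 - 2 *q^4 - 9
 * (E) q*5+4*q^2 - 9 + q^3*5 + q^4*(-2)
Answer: E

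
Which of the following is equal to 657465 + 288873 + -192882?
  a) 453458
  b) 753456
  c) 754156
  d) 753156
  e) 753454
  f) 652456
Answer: b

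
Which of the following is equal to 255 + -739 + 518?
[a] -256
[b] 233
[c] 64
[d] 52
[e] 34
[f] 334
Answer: e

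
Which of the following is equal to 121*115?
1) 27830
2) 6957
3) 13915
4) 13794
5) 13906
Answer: 3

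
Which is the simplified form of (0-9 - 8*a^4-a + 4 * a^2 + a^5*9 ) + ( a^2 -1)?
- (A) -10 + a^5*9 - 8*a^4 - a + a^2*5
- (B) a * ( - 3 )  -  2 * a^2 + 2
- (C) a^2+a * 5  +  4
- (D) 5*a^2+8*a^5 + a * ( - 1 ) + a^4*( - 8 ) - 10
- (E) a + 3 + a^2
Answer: A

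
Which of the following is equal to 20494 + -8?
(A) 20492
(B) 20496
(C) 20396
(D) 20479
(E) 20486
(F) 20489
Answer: E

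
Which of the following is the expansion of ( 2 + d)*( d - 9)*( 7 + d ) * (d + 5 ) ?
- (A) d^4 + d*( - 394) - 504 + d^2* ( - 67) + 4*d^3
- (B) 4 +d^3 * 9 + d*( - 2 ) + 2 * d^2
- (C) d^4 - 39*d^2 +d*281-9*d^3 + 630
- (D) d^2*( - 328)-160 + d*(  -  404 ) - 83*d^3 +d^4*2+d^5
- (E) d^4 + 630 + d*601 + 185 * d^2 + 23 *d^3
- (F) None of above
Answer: F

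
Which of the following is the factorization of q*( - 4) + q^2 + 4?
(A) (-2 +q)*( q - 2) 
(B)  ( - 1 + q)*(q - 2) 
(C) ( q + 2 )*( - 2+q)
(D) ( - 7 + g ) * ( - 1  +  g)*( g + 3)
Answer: A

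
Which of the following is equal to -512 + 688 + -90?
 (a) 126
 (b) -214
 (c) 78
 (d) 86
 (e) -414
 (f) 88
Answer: d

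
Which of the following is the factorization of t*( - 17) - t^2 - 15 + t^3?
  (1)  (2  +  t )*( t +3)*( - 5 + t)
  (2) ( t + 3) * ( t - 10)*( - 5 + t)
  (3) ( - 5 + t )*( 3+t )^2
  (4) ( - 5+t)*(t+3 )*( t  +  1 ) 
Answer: 4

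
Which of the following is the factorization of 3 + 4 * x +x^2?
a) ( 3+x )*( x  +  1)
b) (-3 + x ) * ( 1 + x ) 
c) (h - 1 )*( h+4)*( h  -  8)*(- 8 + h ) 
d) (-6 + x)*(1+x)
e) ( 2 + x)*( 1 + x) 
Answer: a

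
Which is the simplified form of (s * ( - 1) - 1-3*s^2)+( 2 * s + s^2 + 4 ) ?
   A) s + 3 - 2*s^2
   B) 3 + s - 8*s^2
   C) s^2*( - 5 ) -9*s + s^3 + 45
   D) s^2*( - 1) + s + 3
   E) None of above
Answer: A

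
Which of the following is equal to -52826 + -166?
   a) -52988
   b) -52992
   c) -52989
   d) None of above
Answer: b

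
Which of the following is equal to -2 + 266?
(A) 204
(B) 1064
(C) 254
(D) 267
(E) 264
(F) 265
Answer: E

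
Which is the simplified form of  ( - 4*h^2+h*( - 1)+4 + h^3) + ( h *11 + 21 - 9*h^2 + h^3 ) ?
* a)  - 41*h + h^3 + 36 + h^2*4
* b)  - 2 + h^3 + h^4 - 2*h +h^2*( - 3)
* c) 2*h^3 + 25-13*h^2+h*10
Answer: c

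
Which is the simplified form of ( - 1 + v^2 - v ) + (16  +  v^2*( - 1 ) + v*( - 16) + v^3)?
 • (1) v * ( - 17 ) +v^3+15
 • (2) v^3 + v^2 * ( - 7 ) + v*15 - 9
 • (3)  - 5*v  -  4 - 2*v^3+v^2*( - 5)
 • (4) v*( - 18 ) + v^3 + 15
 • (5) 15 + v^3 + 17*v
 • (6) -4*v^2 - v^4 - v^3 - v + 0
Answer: 1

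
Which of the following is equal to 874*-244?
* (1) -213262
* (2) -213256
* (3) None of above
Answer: 2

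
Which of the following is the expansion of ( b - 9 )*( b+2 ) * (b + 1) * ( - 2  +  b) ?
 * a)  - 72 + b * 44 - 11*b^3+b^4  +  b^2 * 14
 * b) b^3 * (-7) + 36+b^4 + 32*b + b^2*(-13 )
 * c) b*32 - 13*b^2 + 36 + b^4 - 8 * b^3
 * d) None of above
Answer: c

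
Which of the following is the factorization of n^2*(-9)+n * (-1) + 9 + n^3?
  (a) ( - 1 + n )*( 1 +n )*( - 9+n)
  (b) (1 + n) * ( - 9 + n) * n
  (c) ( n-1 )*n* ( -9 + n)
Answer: a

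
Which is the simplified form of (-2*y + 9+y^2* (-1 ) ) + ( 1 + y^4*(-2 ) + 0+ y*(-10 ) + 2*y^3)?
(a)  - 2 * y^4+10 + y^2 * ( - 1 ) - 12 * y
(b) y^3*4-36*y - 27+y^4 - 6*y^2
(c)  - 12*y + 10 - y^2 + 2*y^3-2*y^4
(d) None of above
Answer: c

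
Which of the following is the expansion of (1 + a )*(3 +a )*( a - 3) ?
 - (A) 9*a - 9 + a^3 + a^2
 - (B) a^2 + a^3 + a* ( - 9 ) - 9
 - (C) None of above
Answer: B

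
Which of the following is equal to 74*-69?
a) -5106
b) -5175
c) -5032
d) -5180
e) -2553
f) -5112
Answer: a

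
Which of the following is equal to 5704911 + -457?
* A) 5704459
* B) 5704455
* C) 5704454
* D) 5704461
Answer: C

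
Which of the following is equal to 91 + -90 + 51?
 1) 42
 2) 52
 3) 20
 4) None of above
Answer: 2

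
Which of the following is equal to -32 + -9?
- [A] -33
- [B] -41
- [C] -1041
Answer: B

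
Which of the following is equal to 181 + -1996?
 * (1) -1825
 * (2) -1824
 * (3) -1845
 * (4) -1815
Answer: 4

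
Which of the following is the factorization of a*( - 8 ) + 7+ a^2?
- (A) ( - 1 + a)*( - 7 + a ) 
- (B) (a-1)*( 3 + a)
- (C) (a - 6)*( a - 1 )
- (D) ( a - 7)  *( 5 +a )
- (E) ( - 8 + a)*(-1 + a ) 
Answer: A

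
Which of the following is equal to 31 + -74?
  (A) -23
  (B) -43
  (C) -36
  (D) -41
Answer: B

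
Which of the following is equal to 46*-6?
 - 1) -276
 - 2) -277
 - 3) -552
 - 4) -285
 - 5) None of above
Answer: 1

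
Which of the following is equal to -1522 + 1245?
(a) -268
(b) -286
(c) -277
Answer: c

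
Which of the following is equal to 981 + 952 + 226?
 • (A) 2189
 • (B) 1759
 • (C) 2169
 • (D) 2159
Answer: D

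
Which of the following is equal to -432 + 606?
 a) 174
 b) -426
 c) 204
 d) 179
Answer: a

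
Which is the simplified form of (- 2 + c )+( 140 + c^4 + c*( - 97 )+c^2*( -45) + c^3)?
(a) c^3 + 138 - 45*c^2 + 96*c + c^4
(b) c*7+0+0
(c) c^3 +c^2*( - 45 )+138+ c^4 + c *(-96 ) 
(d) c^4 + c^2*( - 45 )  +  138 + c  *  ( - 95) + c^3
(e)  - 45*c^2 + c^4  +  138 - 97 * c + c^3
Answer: c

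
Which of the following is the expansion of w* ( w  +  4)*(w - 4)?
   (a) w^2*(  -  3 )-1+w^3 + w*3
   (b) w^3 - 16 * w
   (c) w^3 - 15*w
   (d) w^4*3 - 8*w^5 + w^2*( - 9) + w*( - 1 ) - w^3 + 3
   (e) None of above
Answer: b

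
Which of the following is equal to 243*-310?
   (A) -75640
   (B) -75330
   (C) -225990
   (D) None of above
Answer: B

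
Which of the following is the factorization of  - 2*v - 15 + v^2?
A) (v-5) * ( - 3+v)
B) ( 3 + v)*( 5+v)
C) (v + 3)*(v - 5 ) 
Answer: C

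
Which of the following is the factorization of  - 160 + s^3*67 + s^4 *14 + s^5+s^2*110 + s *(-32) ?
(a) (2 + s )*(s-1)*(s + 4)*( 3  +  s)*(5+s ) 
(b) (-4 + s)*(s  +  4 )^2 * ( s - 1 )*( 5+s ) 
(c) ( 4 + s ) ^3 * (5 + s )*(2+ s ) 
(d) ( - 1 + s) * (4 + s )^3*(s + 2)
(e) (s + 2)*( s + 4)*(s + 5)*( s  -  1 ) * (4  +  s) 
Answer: e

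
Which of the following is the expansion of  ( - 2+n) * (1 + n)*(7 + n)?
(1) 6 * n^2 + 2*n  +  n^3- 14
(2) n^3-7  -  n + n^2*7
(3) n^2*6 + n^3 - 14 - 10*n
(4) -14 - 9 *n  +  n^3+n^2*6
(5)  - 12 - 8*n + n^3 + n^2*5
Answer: 4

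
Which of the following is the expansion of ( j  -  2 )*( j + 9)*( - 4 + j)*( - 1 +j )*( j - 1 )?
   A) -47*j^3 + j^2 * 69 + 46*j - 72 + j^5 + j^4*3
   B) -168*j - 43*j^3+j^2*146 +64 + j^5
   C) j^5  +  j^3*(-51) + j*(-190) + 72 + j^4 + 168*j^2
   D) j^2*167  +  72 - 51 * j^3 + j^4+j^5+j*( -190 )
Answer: D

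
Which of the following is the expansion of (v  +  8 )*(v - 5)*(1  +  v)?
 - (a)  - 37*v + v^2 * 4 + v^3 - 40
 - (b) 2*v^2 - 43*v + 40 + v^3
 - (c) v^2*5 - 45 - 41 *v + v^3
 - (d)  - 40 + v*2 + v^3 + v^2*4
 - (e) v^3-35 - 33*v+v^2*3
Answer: a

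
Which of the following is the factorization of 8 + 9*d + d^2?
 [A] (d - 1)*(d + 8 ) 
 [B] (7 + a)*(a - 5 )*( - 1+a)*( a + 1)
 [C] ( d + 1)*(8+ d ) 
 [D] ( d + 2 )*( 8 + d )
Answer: C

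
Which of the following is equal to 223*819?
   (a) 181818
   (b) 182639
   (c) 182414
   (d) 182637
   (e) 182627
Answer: d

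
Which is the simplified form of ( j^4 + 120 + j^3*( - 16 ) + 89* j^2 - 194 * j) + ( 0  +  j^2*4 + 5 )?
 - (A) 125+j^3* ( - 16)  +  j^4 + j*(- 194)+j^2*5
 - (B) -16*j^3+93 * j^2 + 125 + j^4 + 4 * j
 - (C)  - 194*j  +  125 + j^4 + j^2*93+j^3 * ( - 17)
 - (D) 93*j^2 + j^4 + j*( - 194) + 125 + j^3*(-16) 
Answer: D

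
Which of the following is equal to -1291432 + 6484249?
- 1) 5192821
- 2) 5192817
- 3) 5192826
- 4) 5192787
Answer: 2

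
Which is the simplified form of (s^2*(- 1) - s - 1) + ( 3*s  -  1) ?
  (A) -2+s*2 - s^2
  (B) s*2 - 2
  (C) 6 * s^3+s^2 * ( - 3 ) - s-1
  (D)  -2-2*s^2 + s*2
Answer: A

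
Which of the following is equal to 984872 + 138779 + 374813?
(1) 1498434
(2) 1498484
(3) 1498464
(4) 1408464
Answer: 3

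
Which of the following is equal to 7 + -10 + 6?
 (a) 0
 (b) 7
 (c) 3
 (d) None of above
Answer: c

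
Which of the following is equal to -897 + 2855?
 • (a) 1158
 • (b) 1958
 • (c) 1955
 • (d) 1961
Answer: b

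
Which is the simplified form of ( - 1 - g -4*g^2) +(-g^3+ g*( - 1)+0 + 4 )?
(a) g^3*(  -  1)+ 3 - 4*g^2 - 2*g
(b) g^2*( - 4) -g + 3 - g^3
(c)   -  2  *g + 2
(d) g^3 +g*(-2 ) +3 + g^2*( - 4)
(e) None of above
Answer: a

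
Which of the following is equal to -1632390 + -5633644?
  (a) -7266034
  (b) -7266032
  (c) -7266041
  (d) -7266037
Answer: a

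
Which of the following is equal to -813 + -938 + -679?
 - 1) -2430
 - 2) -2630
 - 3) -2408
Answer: 1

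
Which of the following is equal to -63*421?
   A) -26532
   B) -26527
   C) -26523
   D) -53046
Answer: C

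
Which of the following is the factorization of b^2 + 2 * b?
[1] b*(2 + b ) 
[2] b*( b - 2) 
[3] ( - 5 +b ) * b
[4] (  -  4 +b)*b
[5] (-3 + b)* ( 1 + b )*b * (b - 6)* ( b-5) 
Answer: 1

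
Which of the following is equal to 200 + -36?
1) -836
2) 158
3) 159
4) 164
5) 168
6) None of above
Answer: 4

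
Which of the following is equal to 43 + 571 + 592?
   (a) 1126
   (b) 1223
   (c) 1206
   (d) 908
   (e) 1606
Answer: c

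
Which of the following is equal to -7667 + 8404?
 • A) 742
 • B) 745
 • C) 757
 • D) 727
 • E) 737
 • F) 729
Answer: E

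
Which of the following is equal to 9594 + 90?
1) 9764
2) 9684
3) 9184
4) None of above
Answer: 2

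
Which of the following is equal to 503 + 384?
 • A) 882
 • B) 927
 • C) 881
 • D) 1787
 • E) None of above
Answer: E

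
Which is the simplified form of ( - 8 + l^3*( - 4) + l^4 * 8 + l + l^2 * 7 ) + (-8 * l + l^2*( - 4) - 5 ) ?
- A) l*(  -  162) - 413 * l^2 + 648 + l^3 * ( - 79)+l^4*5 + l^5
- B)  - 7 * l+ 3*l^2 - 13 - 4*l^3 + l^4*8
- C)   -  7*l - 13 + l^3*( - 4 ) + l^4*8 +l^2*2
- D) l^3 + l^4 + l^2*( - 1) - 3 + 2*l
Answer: B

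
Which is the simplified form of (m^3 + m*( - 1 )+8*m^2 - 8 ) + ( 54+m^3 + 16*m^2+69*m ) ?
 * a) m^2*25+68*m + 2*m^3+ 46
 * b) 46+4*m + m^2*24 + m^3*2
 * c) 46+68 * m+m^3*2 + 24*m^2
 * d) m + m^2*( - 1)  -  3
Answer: c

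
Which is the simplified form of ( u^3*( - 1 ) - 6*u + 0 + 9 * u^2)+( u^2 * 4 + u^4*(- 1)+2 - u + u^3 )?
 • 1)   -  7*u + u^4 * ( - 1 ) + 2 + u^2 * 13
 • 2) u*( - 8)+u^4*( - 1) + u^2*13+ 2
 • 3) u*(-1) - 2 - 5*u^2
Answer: 1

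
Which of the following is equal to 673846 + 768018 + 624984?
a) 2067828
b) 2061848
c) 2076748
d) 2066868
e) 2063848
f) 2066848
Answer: f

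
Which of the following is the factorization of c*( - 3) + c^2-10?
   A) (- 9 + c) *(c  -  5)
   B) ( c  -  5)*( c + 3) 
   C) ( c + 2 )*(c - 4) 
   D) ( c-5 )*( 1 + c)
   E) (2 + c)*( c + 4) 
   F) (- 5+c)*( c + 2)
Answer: F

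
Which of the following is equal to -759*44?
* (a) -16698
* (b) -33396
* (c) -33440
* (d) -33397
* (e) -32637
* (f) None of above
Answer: b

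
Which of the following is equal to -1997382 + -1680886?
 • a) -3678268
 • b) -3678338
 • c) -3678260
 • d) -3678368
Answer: a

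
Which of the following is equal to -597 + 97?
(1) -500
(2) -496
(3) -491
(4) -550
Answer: 1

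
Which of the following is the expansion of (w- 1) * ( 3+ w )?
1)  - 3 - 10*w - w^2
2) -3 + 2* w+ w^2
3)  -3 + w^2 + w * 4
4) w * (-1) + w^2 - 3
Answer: 2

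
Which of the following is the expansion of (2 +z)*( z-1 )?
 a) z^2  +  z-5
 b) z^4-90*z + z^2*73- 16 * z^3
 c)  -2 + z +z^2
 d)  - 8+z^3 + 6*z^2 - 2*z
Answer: c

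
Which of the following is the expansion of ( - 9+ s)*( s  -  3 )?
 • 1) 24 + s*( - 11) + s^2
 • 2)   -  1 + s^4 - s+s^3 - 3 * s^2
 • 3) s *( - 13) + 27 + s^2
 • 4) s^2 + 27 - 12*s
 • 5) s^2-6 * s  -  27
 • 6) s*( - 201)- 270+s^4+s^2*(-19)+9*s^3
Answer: 4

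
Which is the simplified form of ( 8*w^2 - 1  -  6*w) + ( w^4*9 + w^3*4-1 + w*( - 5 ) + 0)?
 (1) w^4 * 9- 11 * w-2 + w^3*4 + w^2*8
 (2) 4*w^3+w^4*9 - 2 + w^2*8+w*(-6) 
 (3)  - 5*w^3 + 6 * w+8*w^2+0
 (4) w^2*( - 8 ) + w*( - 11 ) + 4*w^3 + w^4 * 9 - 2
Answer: 1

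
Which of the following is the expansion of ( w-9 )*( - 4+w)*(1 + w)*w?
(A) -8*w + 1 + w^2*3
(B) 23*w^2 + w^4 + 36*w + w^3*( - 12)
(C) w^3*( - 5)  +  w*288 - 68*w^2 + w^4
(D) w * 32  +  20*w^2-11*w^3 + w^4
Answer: B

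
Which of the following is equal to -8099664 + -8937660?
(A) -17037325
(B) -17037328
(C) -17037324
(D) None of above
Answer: C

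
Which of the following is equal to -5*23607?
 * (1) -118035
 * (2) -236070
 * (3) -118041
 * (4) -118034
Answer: 1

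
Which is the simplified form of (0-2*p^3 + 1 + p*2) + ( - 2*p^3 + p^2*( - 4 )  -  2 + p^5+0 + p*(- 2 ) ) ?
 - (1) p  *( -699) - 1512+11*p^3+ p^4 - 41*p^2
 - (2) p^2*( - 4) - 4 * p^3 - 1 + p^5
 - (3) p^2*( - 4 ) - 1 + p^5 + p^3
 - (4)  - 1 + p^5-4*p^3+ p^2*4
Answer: 2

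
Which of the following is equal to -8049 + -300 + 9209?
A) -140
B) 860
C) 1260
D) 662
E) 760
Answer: B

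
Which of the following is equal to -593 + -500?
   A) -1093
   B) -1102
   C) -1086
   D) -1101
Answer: A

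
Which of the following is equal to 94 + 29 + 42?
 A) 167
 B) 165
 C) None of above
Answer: B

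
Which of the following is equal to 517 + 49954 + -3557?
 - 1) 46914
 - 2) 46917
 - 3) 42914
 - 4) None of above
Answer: 1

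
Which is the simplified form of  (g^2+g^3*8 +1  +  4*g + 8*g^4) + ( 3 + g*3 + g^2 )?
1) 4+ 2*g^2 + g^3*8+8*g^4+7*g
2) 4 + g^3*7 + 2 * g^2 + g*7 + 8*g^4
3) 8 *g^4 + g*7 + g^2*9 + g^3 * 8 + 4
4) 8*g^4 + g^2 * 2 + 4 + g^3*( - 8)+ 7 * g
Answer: 1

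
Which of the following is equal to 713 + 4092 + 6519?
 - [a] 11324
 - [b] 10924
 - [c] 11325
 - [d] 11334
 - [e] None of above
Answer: a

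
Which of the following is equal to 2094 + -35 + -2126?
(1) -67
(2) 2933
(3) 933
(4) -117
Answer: 1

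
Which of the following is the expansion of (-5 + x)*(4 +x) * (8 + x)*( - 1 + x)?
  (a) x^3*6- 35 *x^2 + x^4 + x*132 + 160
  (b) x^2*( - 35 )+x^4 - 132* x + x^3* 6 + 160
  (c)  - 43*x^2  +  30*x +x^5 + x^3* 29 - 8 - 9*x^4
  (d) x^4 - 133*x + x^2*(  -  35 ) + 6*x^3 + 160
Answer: b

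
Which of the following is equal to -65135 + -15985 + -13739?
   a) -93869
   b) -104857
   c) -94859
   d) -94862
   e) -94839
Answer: c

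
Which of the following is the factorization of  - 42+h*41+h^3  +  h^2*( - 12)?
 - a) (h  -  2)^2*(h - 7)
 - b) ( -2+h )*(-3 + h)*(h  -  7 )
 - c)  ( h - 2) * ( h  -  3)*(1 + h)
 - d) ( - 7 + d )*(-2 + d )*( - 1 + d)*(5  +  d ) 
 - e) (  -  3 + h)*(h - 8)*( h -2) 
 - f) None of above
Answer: b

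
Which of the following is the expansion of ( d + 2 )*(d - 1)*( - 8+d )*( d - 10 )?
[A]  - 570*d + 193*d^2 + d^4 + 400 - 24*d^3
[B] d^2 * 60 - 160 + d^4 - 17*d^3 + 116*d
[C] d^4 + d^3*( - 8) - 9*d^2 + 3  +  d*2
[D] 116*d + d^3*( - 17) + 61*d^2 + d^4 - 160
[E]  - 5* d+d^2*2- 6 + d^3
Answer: B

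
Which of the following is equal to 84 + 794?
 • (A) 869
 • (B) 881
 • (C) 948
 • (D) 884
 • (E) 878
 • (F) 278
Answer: E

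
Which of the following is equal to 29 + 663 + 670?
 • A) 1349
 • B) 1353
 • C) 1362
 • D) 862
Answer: C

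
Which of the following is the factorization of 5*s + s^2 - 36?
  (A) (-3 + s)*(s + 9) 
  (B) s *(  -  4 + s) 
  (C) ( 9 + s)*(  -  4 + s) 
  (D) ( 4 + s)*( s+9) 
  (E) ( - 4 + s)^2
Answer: C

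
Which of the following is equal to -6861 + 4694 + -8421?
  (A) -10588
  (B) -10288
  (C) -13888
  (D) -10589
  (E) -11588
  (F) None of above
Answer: A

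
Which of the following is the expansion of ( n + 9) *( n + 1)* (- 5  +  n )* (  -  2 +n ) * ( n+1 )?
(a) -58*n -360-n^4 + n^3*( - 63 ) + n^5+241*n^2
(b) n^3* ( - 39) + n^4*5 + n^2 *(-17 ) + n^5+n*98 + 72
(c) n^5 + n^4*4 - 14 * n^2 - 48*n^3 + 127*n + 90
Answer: c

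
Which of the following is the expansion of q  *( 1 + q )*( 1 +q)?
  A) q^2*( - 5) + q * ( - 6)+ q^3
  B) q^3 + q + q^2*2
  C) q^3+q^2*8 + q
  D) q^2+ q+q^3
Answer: B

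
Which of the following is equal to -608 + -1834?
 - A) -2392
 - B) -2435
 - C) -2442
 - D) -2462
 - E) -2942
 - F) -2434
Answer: C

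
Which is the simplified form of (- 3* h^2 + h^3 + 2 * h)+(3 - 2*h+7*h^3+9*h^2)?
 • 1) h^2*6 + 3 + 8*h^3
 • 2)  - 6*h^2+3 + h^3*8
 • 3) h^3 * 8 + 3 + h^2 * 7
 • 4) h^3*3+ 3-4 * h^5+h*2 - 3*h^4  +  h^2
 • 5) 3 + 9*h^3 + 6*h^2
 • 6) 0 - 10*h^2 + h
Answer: 1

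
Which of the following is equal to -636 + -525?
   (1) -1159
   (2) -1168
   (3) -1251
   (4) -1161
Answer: 4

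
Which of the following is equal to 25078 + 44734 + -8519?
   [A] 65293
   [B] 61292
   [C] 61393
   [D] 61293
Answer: D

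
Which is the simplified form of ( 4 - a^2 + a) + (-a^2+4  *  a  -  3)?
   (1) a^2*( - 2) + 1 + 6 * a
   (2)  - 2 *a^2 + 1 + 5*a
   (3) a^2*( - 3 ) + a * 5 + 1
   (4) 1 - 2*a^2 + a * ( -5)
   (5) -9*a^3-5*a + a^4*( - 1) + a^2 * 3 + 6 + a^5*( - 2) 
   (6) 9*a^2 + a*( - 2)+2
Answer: 2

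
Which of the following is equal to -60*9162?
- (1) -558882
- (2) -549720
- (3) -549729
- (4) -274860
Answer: 2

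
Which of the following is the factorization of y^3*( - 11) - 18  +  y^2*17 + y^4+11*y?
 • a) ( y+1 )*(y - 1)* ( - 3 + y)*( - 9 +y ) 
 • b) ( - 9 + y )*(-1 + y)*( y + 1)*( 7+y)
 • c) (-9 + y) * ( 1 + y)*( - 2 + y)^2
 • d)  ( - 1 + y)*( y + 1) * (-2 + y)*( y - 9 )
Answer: d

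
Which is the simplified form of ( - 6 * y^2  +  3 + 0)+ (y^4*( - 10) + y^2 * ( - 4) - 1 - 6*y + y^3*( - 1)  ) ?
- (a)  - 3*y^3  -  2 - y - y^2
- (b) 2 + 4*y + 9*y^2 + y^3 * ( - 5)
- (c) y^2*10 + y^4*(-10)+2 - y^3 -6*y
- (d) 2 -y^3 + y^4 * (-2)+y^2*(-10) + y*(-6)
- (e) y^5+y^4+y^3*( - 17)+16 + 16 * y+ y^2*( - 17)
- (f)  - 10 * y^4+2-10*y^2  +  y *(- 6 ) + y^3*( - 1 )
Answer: f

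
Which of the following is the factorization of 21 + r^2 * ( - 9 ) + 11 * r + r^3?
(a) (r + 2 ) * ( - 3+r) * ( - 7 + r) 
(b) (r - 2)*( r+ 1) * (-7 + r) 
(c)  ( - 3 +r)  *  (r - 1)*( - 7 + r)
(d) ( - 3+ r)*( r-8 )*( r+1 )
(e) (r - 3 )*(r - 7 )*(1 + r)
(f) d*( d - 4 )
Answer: e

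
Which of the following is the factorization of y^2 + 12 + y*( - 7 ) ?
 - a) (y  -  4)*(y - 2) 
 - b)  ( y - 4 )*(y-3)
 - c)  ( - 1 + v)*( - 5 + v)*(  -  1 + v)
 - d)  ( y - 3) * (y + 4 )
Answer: b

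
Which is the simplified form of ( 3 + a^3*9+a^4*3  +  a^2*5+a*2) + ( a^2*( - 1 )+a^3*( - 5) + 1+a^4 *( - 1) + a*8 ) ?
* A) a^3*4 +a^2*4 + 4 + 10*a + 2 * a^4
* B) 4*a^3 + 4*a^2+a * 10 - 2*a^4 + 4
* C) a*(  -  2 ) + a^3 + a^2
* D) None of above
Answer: A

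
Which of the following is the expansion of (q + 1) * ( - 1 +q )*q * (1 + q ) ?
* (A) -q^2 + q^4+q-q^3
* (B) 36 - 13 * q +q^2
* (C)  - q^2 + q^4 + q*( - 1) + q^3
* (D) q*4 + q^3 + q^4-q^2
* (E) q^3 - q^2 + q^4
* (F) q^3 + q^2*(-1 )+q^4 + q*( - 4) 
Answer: C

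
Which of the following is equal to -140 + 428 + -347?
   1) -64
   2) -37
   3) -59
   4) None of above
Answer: 3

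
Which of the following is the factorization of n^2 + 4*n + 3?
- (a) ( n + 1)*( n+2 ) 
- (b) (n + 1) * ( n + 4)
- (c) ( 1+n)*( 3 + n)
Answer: c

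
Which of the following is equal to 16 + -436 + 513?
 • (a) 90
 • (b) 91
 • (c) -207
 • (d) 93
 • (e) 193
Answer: d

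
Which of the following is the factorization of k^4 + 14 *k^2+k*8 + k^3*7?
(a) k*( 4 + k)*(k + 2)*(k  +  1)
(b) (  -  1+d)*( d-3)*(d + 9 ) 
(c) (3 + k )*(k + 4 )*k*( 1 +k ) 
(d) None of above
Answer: a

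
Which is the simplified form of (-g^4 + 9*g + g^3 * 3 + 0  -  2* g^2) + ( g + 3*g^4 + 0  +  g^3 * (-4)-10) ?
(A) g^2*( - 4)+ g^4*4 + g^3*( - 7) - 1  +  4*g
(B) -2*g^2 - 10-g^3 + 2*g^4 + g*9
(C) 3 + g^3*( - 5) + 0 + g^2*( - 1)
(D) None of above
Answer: D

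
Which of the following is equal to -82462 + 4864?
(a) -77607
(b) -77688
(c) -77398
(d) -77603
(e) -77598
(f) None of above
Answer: e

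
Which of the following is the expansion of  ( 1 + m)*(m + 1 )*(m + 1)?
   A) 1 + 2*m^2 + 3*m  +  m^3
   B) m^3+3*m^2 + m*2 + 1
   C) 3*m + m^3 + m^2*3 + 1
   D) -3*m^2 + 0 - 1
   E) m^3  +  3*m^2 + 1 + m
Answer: C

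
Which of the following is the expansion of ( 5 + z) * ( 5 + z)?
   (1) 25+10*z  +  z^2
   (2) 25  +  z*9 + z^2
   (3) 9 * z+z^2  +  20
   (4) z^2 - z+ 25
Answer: 1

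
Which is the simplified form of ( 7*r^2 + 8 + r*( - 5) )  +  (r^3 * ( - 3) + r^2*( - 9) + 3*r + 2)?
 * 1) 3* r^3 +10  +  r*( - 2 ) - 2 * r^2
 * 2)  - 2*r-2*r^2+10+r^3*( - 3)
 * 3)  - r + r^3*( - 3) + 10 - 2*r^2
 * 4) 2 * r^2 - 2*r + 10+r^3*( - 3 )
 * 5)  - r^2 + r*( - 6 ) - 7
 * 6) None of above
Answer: 2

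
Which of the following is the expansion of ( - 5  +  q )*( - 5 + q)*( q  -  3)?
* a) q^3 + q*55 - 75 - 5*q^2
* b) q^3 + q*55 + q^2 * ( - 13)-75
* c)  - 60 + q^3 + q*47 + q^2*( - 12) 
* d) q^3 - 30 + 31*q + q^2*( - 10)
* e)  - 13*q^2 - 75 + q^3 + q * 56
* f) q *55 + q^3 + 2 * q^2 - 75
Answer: b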